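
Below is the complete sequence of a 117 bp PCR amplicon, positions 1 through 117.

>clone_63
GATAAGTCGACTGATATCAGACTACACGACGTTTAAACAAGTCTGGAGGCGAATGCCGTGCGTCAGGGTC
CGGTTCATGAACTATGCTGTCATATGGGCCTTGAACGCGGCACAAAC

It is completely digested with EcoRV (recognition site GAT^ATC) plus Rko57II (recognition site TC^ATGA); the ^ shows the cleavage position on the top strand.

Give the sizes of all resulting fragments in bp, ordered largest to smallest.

The EcoRV site (GATATC) starts at position 13.
EcoRV cuts after base 3 of each site, so after position 15.
The Rko57II site (TCATGA) starts at position 75.
Rko57II cuts after base 2 of each site, so after position 76.
Combined cut positions: 15, 76.
Linear molecule, 2 cuts → 3 fragments:
  1–15 → 15 bp
  16–76 → 61 bp
  77–117 → 41 bp
Sorted largest to smallest: 61, 41, 15 bp.

61, 41, 15 bp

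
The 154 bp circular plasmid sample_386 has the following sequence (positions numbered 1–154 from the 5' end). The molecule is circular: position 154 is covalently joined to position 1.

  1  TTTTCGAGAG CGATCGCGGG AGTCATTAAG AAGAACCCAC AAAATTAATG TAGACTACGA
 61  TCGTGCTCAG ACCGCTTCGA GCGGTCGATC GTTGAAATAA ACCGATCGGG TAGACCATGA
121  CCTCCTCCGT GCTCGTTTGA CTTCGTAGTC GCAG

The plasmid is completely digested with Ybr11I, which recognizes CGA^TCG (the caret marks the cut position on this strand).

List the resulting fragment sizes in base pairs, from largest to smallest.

62, 47, 28, 17 bp

Ybr11I sites (CGATCG) start at positions 11, 58, 86, 103.
Ybr11I cuts after base 3 of each site, so after positions 13, 60, 88, 105.
Circular molecule, 4 cuts → 4 fragments:
  14–60 → 47 bp
  61–88 → 28 bp
  89–105 → 17 bp
  106–154 then 1–13 → 49 + 13 = 62 bp
Sorted largest to smallest: 62, 47, 28, 17 bp.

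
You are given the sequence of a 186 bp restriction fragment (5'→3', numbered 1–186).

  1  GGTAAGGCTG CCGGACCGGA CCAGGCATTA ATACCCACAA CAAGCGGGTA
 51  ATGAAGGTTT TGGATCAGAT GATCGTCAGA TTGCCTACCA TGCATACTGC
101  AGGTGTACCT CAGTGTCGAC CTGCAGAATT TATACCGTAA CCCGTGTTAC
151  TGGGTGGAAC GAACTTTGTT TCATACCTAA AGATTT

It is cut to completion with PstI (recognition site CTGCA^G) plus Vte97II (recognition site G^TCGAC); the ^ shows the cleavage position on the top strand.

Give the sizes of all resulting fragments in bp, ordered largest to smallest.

PstI sites (CTGCAG) start at positions 97, 121.
PstI cuts after base 5 of each site (before the last base), so after positions 101, 125.
The Vte97II site (GTCGAC) starts at position 115.
Vte97II cuts after the first base of each site, so after position 115.
Combined cut positions: 101, 115, 125.
Linear molecule, 3 cuts → 4 fragments:
  1–101 → 101 bp
  102–115 → 14 bp
  116–125 → 10 bp
  126–186 → 61 bp
Sorted largest to smallest: 101, 61, 14, 10 bp.

101, 61, 14, 10 bp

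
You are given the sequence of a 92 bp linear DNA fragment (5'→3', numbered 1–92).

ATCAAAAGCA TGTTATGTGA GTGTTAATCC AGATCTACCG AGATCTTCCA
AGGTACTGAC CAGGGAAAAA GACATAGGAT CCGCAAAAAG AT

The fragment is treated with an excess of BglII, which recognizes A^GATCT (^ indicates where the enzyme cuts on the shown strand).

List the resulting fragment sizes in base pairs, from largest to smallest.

BglII sites (AGATCT) start at positions 31, 41.
BglII cuts after the first base of each site, so after positions 31, 41.
Linear molecule, 2 cuts → 3 fragments:
  1–31 → 31 bp
  32–41 → 10 bp
  42–92 → 51 bp
Sorted largest to smallest: 51, 31, 10 bp.

51, 31, 10 bp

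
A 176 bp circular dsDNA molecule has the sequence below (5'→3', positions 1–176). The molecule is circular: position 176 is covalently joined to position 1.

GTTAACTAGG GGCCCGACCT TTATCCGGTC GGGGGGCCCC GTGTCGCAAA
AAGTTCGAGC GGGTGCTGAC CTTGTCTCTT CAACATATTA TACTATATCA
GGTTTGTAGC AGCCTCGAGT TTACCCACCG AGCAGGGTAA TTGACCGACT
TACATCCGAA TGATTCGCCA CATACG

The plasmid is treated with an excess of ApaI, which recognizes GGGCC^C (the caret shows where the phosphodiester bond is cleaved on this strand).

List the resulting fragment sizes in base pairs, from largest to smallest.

152, 24 bp

ApaI sites (GGGCCC) start at positions 10, 34.
ApaI cuts after base 5 of each site (before the last base), so after positions 14, 38.
Circular molecule, 2 cuts → 2 fragments:
  15–38 → 24 bp
  39–176 then 1–14 → 138 + 14 = 152 bp
Sorted largest to smallest: 152, 24 bp.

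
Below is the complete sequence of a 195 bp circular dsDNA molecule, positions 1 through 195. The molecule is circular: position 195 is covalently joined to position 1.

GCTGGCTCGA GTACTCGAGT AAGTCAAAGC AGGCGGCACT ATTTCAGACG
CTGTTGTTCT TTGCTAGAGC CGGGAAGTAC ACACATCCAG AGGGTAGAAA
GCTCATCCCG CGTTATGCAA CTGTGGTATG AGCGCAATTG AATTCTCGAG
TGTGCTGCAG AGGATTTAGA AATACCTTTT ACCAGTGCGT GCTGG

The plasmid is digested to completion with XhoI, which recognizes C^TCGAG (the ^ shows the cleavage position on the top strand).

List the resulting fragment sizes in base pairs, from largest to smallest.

XhoI sites (CTCGAG) start at positions 6, 14, 145.
XhoI cuts after the first base of each site, so after positions 6, 14, 145.
Circular molecule, 3 cuts → 3 fragments:
  7–14 → 8 bp
  15–145 → 131 bp
  146–195 then 1–6 → 50 + 6 = 56 bp
Sorted largest to smallest: 131, 56, 8 bp.

131, 56, 8 bp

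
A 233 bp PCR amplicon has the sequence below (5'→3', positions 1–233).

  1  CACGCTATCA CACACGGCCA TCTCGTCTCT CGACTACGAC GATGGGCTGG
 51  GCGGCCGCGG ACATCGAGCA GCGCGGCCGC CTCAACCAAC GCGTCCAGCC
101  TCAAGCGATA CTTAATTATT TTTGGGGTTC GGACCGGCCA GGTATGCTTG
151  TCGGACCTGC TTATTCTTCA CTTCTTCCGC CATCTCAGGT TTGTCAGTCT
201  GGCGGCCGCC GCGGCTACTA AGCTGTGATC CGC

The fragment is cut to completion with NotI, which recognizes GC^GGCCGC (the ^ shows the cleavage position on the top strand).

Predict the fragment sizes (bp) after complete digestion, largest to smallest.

NotI sites (GCGGCCGC) start at positions 51, 73, 202.
NotI cuts after base 2 of each site, so after positions 52, 74, 203.
Linear molecule, 3 cuts → 4 fragments:
  1–52 → 52 bp
  53–74 → 22 bp
  75–203 → 129 bp
  204–233 → 30 bp
Sorted largest to smallest: 129, 52, 30, 22 bp.

129, 52, 30, 22 bp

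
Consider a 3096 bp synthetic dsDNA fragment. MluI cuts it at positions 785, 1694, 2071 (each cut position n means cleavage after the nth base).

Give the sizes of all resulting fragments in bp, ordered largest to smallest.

1025, 909, 785, 377 bp

Linear molecule, 3 cuts → 4 fragments:
  785 − 0 = 785 bp
  1694 − 785 = 909 bp
  2071 − 1694 = 377 bp
  3096 − 2071 = 1025 bp
Sorted largest to smallest: 1025, 909, 785, 377 bp.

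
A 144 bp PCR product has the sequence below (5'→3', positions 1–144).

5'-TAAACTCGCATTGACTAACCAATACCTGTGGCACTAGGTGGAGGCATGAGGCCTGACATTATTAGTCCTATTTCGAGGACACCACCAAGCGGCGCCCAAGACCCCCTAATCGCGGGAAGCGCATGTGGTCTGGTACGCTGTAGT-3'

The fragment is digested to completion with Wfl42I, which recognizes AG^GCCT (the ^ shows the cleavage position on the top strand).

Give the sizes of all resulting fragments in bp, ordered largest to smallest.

94, 50 bp

The Wfl42I site (AGGCCT) starts at position 49.
Wfl42I cuts after base 2 of each site, so after position 50.
Linear molecule, 1 cut → 2 fragments:
  1–50 → 50 bp
  51–144 → 94 bp
Sorted largest to smallest: 94, 50 bp.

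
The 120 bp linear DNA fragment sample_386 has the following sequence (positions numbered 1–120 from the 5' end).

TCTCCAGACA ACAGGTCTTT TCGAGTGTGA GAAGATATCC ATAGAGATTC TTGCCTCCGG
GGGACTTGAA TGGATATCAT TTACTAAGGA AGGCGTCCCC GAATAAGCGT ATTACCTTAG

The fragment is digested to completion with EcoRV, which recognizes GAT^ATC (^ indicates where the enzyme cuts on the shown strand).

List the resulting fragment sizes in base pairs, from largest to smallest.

45, 39, 36 bp

EcoRV sites (GATATC) start at positions 34, 73.
EcoRV cuts after base 3 of each site, so after positions 36, 75.
Linear molecule, 2 cuts → 3 fragments:
  1–36 → 36 bp
  37–75 → 39 bp
  76–120 → 45 bp
Sorted largest to smallest: 45, 39, 36 bp.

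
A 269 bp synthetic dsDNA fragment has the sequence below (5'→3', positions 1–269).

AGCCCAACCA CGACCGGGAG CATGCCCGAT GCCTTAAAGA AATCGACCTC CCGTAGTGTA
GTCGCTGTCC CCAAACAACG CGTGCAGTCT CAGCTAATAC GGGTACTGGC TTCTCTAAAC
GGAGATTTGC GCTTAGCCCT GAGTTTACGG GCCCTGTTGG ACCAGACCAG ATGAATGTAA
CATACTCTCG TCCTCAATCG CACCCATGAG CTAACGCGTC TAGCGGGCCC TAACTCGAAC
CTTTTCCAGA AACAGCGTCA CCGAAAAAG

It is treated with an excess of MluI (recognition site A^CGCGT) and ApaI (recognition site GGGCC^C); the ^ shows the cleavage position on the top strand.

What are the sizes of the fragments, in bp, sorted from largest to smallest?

MluI sites (ACGCGT) start at positions 78, 214.
MluI cuts after the first base of each site, so after positions 78, 214.
ApaI sites (GGGCCC) start at positions 149, 225.
ApaI cuts after base 5 of each site (before the last base), so after positions 153, 229.
Combined cut positions: 78, 153, 214, 229.
Linear molecule, 4 cuts → 5 fragments:
  1–78 → 78 bp
  79–153 → 75 bp
  154–214 → 61 bp
  215–229 → 15 bp
  230–269 → 40 bp
Sorted largest to smallest: 78, 75, 61, 40, 15 bp.

78, 75, 61, 40, 15 bp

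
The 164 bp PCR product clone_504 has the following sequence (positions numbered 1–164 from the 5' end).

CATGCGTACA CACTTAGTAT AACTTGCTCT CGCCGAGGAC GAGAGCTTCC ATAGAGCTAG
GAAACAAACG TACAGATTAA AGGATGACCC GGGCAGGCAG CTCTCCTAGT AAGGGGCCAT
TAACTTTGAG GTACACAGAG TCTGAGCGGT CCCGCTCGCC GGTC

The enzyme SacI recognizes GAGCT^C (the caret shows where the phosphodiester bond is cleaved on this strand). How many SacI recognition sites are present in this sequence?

No occurrence of GAGCTC is present in the sequence.
SacI does not cut: 0 sites.

0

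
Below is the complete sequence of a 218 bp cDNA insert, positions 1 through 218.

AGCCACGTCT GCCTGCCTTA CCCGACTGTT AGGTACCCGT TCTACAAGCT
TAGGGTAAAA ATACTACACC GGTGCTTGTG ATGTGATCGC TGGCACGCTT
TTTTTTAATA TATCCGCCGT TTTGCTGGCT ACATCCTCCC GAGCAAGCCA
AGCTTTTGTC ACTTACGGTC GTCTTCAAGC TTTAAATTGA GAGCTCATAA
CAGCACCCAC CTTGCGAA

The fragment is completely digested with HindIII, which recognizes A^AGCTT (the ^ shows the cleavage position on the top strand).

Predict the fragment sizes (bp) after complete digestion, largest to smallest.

104, 46, 41, 27 bp

HindIII sites (AAGCTT) start at positions 46, 150, 177.
HindIII cuts after the first base of each site, so after positions 46, 150, 177.
Linear molecule, 3 cuts → 4 fragments:
  1–46 → 46 bp
  47–150 → 104 bp
  151–177 → 27 bp
  178–218 → 41 bp
Sorted largest to smallest: 104, 46, 41, 27 bp.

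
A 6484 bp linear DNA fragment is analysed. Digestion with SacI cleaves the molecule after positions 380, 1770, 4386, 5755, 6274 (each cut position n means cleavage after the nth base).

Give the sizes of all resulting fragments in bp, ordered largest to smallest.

2616, 1390, 1369, 519, 380, 210 bp

Linear molecule, 5 cuts → 6 fragments:
  380 − 0 = 380 bp
  1770 − 380 = 1390 bp
  4386 − 1770 = 2616 bp
  5755 − 4386 = 1369 bp
  6274 − 5755 = 519 bp
  6484 − 6274 = 210 bp
Sorted largest to smallest: 2616, 1390, 1369, 519, 380, 210 bp.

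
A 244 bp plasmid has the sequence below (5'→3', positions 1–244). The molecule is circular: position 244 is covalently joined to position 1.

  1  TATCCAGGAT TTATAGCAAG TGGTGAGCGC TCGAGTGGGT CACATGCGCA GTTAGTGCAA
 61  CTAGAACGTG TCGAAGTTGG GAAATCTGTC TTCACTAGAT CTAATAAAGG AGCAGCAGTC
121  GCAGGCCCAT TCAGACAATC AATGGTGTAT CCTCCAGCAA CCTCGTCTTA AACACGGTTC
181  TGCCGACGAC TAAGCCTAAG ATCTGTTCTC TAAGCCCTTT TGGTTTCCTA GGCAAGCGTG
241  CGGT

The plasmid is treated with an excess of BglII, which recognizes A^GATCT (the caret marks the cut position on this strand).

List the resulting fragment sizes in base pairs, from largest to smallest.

142, 102 bp

BglII sites (AGATCT) start at positions 97, 199.
BglII cuts after the first base of each site, so after positions 97, 199.
Circular molecule, 2 cuts → 2 fragments:
  98–199 → 102 bp
  200–244 then 1–97 → 45 + 97 = 142 bp
Sorted largest to smallest: 142, 102 bp.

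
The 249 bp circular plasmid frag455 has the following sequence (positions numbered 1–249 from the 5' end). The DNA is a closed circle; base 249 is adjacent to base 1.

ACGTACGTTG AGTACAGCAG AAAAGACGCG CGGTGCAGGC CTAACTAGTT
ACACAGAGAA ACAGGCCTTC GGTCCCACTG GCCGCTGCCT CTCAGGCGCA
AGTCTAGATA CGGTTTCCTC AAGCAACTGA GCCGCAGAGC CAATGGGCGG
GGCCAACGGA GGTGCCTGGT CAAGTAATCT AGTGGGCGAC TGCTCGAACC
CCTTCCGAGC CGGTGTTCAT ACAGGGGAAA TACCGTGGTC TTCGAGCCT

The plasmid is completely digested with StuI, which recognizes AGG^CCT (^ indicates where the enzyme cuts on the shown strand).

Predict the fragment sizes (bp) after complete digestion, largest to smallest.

StuI sites (AGGCCT) start at positions 37, 63.
StuI cuts after base 3 of each site, so after positions 39, 65.
Circular molecule, 2 cuts → 2 fragments:
  40–65 → 26 bp
  66–249 then 1–39 → 184 + 39 = 223 bp
Sorted largest to smallest: 223, 26 bp.

223, 26 bp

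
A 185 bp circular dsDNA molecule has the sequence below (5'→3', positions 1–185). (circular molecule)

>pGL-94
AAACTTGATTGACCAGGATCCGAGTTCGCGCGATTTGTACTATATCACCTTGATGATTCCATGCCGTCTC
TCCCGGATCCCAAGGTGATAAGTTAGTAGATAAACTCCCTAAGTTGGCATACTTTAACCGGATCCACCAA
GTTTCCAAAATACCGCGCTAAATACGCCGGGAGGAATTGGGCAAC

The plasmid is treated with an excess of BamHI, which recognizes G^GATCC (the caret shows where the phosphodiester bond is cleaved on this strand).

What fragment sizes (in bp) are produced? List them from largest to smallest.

71, 59, 55 bp

BamHI sites (GGATCC) start at positions 16, 75, 130.
BamHI cuts after the first base of each site, so after positions 16, 75, 130.
Circular molecule, 3 cuts → 3 fragments:
  17–75 → 59 bp
  76–130 → 55 bp
  131–185 then 1–16 → 55 + 16 = 71 bp
Sorted largest to smallest: 71, 59, 55 bp.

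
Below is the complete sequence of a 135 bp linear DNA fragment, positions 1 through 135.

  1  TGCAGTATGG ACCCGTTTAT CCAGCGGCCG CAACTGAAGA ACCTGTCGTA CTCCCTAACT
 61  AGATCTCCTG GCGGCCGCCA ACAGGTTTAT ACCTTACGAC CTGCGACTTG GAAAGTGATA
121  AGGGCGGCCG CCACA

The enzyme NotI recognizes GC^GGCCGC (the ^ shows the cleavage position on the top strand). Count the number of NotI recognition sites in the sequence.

3

GCGGCCGC occurs starting at positions 24, 71, 124.
NotI cuts at 3 sites.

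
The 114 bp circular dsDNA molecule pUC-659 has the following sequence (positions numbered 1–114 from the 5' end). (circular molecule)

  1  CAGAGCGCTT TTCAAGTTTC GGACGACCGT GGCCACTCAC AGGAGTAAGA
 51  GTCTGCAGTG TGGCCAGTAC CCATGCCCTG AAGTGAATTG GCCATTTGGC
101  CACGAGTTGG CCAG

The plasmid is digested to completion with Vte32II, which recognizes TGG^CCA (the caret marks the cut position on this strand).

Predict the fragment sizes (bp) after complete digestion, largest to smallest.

36, 31, 28, 11, 8 bp

Vte32II sites (TGGCCA) start at positions 30, 61, 89, 97, 108.
Vte32II cuts after base 3 of each site, so after positions 32, 63, 91, 99, 110.
Circular molecule, 5 cuts → 5 fragments:
  33–63 → 31 bp
  64–91 → 28 bp
  92–99 → 8 bp
  100–110 → 11 bp
  111–114 then 1–32 → 4 + 32 = 36 bp
Sorted largest to smallest: 36, 31, 28, 11, 8 bp.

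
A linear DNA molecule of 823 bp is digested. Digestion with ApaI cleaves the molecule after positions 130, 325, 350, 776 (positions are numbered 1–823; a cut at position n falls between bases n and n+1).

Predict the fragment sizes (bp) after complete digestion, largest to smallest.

426, 195, 130, 47, 25 bp

Linear molecule, 4 cuts → 5 fragments:
  130 − 0 = 130 bp
  325 − 130 = 195 bp
  350 − 325 = 25 bp
  776 − 350 = 426 bp
  823 − 776 = 47 bp
Sorted largest to smallest: 426, 195, 130, 47, 25 bp.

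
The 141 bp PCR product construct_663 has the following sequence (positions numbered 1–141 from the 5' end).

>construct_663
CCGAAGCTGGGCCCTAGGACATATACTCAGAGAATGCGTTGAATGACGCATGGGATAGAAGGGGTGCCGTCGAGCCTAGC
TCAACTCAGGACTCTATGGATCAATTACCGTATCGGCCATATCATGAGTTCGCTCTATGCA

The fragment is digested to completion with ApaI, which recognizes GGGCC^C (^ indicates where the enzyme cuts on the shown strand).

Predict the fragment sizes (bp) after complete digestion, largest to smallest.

128, 13 bp

The ApaI site (GGGCCC) starts at position 9.
ApaI cuts after base 5 of each site (before the last base), so after position 13.
Linear molecule, 1 cut → 2 fragments:
  1–13 → 13 bp
  14–141 → 128 bp
Sorted largest to smallest: 128, 13 bp.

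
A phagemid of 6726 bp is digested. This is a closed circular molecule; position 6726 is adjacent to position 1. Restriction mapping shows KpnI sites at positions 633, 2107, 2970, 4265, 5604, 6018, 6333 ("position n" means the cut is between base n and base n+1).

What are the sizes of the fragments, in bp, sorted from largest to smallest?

1474, 1339, 1295, 1026, 863, 414, 315 bp

Circular molecule, 7 cuts → 7 fragments:
  2107 − 633 = 1474 bp
  2970 − 2107 = 863 bp
  4265 − 2970 = 1295 bp
  5604 − 4265 = 1339 bp
  6018 − 5604 = 414 bp
  6333 − 6018 = 315 bp
  wrap: 6726 − 6333 + 633 = 1026 bp
Sorted largest to smallest: 1474, 1339, 1295, 1026, 863, 414, 315 bp.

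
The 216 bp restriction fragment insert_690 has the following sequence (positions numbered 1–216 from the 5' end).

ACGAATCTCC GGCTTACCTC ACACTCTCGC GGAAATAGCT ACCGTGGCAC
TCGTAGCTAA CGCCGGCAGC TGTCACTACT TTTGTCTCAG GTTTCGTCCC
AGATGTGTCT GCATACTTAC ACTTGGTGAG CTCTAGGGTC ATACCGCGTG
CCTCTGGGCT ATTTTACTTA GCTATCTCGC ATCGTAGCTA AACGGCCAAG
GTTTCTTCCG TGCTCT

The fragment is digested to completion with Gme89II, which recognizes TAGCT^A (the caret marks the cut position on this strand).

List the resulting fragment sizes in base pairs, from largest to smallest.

Gme89II sites (TAGCTA) start at positions 36, 54, 169, 185.
Gme89II cuts after base 5 of each site (before the last base), so after positions 40, 58, 173, 189.
Linear molecule, 4 cuts → 5 fragments:
  1–40 → 40 bp
  41–58 → 18 bp
  59–173 → 115 bp
  174–189 → 16 bp
  190–216 → 27 bp
Sorted largest to smallest: 115, 40, 27, 18, 16 bp.

115, 40, 27, 18, 16 bp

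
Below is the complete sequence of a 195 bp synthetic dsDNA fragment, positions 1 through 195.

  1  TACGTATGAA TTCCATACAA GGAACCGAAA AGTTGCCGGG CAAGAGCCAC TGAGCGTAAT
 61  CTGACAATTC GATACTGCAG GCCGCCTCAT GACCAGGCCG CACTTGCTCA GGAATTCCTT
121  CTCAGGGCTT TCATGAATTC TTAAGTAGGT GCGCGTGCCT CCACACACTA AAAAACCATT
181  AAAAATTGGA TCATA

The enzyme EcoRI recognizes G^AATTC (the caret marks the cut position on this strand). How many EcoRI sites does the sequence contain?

3

GAATTC occurs starting at positions 8, 112, 135.
EcoRI cuts at 3 sites.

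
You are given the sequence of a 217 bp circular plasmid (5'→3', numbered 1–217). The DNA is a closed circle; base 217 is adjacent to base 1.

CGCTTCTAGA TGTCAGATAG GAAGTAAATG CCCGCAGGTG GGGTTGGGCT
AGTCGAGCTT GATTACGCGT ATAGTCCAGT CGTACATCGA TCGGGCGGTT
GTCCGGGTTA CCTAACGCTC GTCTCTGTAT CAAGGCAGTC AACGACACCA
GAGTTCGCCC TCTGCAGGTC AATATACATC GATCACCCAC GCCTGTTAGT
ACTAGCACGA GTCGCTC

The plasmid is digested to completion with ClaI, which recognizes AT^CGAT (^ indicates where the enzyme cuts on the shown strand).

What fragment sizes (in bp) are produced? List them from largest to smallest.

ClaI sites (ATCGAT) start at positions 86, 178.
ClaI cuts after base 2 of each site, so after positions 87, 179.
Circular molecule, 2 cuts → 2 fragments:
  88–179 → 92 bp
  180–217 then 1–87 → 38 + 87 = 125 bp
Sorted largest to smallest: 125, 92 bp.

125, 92 bp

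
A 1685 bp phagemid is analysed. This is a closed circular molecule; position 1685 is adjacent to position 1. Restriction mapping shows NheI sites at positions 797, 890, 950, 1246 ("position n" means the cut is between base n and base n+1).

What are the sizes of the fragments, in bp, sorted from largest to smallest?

Circular molecule, 4 cuts → 4 fragments:
  890 − 797 = 93 bp
  950 − 890 = 60 bp
  1246 − 950 = 296 bp
  wrap: 1685 − 1246 + 797 = 1236 bp
Sorted largest to smallest: 1236, 296, 93, 60 bp.

1236, 296, 93, 60 bp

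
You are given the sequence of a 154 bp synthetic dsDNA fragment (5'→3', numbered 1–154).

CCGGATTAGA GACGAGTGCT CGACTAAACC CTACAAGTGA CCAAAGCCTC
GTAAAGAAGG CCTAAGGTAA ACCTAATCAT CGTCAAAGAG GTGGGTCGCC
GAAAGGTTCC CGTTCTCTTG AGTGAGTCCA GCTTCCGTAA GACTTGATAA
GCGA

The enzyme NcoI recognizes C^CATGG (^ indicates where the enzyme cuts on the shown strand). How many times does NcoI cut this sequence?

0

No occurrence of CCATGG is present in the sequence.
NcoI does not cut: 0 sites.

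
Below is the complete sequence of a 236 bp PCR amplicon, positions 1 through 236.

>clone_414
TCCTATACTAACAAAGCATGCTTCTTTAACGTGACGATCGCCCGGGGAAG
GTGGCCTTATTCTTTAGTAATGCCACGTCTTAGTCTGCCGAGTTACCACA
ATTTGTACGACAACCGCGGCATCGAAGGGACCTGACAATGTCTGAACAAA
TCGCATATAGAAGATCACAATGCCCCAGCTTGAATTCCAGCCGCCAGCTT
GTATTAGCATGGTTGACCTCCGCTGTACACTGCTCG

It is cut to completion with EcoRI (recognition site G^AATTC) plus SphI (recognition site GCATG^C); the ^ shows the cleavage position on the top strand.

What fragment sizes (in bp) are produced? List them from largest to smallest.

The EcoRI site (GAATTC) starts at position 182.
EcoRI cuts after the first base of each site, so after position 182.
The SphI site (GCATGC) starts at position 16.
SphI cuts after base 5 of each site (before the last base), so after position 20.
Combined cut positions: 20, 182.
Linear molecule, 2 cuts → 3 fragments:
  1–20 → 20 bp
  21–182 → 162 bp
  183–236 → 54 bp
Sorted largest to smallest: 162, 54, 20 bp.

162, 54, 20 bp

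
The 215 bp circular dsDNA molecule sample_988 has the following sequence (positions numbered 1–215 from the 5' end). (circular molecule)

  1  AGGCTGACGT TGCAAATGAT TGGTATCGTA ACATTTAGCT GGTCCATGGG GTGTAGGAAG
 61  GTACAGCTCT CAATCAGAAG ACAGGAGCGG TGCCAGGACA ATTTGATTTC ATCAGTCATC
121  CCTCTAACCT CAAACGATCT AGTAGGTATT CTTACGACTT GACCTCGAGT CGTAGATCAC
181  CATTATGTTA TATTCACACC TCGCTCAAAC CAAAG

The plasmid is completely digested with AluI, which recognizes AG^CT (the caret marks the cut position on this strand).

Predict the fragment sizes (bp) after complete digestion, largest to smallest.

187, 28 bp

AluI sites (AGCT) start at positions 37, 65.
AluI cuts after base 2 of each site, so after positions 38, 66.
Circular molecule, 2 cuts → 2 fragments:
  39–66 → 28 bp
  67–215 then 1–38 → 149 + 38 = 187 bp
Sorted largest to smallest: 187, 28 bp.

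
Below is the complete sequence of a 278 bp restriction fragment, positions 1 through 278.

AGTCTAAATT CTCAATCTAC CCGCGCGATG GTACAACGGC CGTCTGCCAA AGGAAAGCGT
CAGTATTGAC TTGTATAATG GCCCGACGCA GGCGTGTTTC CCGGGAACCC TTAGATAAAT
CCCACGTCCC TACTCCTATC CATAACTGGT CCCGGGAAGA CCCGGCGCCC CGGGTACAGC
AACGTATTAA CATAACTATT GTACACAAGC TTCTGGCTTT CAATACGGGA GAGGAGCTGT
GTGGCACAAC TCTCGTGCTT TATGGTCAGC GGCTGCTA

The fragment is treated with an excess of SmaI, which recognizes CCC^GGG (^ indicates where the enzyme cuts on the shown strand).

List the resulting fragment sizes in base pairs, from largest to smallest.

107, 102, 51, 18 bp

SmaI sites (CCCGGG) start at positions 100, 151, 169.
SmaI cuts after base 3 of each site, so after positions 102, 153, 171.
Linear molecule, 3 cuts → 4 fragments:
  1–102 → 102 bp
  103–153 → 51 bp
  154–171 → 18 bp
  172–278 → 107 bp
Sorted largest to smallest: 107, 102, 51, 18 bp.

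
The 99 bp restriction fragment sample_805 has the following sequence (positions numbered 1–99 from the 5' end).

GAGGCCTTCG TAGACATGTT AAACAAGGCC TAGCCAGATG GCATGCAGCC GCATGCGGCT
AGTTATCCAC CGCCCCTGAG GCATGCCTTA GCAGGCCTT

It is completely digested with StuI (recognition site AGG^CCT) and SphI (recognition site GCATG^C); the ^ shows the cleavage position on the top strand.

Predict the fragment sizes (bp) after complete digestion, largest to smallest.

StuI sites (AGGCCT) start at positions 2, 26, 93.
StuI cuts after base 3 of each site, so after positions 4, 28, 95.
SphI sites (GCATGC) start at positions 41, 51, 81.
SphI cuts after base 5 of each site (before the last base), so after positions 45, 55, 85.
Combined cut positions: 4, 28, 45, 55, 85, 95.
Linear molecule, 6 cuts → 7 fragments:
  1–4 → 4 bp
  5–28 → 24 bp
  29–45 → 17 bp
  46–55 → 10 bp
  56–85 → 30 bp
  86–95 → 10 bp
  96–99 → 4 bp
Sorted largest to smallest: 30, 24, 17, 10, 10, 4, 4 bp.

30, 24, 17, 10, 10, 4, 4 bp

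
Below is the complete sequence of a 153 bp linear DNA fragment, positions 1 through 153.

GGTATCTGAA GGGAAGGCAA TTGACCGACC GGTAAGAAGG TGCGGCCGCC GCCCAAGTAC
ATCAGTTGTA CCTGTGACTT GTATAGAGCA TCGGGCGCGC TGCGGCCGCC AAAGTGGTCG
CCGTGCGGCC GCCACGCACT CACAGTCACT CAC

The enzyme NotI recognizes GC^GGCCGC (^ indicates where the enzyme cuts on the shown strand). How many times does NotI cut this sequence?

GCGGCCGC occurs starting at positions 42, 102, 125.
NotI cuts at 3 sites.

3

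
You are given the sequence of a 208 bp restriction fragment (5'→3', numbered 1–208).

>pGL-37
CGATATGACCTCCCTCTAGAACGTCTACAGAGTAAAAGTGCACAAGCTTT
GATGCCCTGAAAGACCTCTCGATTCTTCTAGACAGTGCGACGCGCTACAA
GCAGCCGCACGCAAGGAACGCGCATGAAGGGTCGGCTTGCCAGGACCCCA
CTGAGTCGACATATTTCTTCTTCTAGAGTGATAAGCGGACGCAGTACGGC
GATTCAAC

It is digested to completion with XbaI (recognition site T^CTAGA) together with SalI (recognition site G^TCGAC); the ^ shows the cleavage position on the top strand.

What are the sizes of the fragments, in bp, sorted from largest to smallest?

XbaI sites (TCTAGA) start at positions 15, 77, 172.
XbaI cuts after the first base of each site, so after positions 15, 77, 172.
The SalI site (GTCGAC) starts at position 155.
SalI cuts after the first base of each site, so after position 155.
Combined cut positions: 15, 77, 155, 172.
Linear molecule, 4 cuts → 5 fragments:
  1–15 → 15 bp
  16–77 → 62 bp
  78–155 → 78 bp
  156–172 → 17 bp
  173–208 → 36 bp
Sorted largest to smallest: 78, 62, 36, 17, 15 bp.

78, 62, 36, 17, 15 bp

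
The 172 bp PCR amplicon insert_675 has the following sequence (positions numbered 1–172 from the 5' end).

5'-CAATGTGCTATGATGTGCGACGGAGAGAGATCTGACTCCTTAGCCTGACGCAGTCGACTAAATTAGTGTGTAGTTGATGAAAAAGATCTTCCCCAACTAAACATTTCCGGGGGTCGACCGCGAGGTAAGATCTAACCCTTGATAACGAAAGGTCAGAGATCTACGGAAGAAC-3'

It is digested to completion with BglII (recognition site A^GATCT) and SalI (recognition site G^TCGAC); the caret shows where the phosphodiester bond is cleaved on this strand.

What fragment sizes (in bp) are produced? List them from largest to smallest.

31, 29, 29, 28, 25, 15, 15 bp

BglII sites (AGATCT) start at positions 28, 84, 128, 157.
BglII cuts after the first base of each site, so after positions 28, 84, 128, 157.
SalI sites (GTCGAC) start at positions 53, 113.
SalI cuts after the first base of each site, so after positions 53, 113.
Combined cut positions: 28, 53, 84, 113, 128, 157.
Linear molecule, 6 cuts → 7 fragments:
  1–28 → 28 bp
  29–53 → 25 bp
  54–84 → 31 bp
  85–113 → 29 bp
  114–128 → 15 bp
  129–157 → 29 bp
  158–172 → 15 bp
Sorted largest to smallest: 31, 29, 29, 28, 25, 15, 15 bp.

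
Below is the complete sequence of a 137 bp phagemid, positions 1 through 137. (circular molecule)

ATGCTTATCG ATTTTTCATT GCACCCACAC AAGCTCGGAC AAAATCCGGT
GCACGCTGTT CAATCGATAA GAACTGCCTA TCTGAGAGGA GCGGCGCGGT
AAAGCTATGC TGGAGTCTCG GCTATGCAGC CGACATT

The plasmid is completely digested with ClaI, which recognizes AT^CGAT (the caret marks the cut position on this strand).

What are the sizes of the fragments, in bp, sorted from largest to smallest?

81, 56 bp

ClaI sites (ATCGAT) start at positions 7, 63.
ClaI cuts after base 2 of each site, so after positions 8, 64.
Circular molecule, 2 cuts → 2 fragments:
  9–64 → 56 bp
  65–137 then 1–8 → 73 + 8 = 81 bp
Sorted largest to smallest: 81, 56 bp.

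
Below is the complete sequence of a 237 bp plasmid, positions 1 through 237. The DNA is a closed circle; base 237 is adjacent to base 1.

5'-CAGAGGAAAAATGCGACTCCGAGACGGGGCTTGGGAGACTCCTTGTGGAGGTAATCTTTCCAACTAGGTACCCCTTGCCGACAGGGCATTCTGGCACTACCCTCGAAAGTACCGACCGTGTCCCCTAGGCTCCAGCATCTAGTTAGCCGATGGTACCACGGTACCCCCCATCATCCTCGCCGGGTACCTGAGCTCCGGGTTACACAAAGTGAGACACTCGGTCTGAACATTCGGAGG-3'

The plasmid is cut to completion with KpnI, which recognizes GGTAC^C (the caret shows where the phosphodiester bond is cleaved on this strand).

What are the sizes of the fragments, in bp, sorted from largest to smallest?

121, 85, 23, 8 bp

KpnI sites (GGTACC) start at positions 67, 152, 160, 183.
KpnI cuts after base 5 of each site (before the last base), so after positions 71, 156, 164, 187.
Circular molecule, 4 cuts → 4 fragments:
  72–156 → 85 bp
  157–164 → 8 bp
  165–187 → 23 bp
  188–237 then 1–71 → 50 + 71 = 121 bp
Sorted largest to smallest: 121, 85, 23, 8 bp.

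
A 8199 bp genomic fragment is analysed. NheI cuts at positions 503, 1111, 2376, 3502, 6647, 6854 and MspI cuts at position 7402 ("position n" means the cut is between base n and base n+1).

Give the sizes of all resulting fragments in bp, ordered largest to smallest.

Combined cut positions (sorted): 503, 1111, 2376, 3502, 6647, 6854, 7402.
Linear molecule, 7 cuts → 8 fragments:
  503 − 0 = 503 bp
  1111 − 503 = 608 bp
  2376 − 1111 = 1265 bp
  3502 − 2376 = 1126 bp
  6647 − 3502 = 3145 bp
  6854 − 6647 = 207 bp
  7402 − 6854 = 548 bp
  8199 − 7402 = 797 bp
Sorted largest to smallest: 3145, 1265, 1126, 797, 608, 548, 503, 207 bp.

3145, 1265, 1126, 797, 608, 548, 503, 207 bp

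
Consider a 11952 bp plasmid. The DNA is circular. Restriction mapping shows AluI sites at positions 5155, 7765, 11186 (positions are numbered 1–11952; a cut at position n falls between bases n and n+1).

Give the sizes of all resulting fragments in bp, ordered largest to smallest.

5921, 3421, 2610 bp

Circular molecule, 3 cuts → 3 fragments:
  7765 − 5155 = 2610 bp
  11186 − 7765 = 3421 bp
  wrap: 11952 − 11186 + 5155 = 5921 bp
Sorted largest to smallest: 5921, 3421, 2610 bp.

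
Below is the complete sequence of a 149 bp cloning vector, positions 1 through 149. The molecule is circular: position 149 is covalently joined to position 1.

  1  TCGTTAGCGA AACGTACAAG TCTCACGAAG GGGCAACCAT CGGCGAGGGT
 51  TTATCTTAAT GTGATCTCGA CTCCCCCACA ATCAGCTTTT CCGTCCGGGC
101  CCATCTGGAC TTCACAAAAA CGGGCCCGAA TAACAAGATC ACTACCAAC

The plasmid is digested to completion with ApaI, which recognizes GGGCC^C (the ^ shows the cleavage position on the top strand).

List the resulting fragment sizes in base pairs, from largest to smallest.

ApaI sites (GGGCCC) start at positions 97, 122.
ApaI cuts after base 5 of each site (before the last base), so after positions 101, 126.
Circular molecule, 2 cuts → 2 fragments:
  102–126 → 25 bp
  127–149 then 1–101 → 23 + 101 = 124 bp
Sorted largest to smallest: 124, 25 bp.

124, 25 bp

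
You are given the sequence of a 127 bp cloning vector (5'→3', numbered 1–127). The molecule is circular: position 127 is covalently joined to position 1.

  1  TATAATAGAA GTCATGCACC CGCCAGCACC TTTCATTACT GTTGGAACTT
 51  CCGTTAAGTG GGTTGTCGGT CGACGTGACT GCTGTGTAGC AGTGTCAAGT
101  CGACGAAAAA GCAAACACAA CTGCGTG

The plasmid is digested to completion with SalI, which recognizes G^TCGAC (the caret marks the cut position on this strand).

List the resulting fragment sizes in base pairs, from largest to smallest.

SalI sites (GTCGAC) start at positions 69, 99.
SalI cuts after the first base of each site, so after positions 69, 99.
Circular molecule, 2 cuts → 2 fragments:
  70–99 → 30 bp
  100–127 then 1–69 → 28 + 69 = 97 bp
Sorted largest to smallest: 97, 30 bp.

97, 30 bp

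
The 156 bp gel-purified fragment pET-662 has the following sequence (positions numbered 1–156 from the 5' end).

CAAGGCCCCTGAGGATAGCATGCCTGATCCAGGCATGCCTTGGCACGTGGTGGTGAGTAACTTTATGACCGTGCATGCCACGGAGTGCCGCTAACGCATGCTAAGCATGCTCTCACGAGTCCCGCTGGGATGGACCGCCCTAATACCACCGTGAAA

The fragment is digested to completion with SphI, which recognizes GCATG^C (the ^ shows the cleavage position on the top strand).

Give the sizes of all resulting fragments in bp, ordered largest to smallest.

47, 40, 23, 22, 15, 9 bp

SphI sites (GCATGC) start at positions 18, 33, 73, 96, 105.
SphI cuts after base 5 of each site (before the last base), so after positions 22, 37, 77, 100, 109.
Linear molecule, 5 cuts → 6 fragments:
  1–22 → 22 bp
  23–37 → 15 bp
  38–77 → 40 bp
  78–100 → 23 bp
  101–109 → 9 bp
  110–156 → 47 bp
Sorted largest to smallest: 47, 40, 23, 22, 15, 9 bp.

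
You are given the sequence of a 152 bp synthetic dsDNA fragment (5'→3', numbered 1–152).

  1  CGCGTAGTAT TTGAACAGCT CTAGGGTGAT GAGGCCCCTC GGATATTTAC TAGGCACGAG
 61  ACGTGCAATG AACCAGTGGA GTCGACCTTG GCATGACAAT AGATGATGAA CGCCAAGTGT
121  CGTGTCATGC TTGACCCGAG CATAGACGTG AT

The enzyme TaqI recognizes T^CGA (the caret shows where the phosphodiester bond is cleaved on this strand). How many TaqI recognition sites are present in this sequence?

TCGA occurs starting at position 82.
TaqI cuts at 1 site.

1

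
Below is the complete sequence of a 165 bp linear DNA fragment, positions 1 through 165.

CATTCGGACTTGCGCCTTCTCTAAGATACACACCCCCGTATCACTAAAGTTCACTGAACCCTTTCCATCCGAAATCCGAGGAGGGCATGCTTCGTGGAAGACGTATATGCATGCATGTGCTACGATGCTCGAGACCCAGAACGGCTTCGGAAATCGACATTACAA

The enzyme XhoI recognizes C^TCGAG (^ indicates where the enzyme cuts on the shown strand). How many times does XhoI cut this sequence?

1

CTCGAG occurs starting at position 128.
XhoI cuts at 1 site.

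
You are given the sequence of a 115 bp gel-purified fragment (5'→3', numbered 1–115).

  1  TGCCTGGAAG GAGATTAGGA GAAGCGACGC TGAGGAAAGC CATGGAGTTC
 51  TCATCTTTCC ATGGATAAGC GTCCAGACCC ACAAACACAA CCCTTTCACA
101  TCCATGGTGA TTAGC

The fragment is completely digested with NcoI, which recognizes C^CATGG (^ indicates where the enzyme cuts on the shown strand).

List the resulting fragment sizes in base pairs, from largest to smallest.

NcoI sites (CCATGG) start at positions 40, 59, 102.
NcoI cuts after the first base of each site, so after positions 40, 59, 102.
Linear molecule, 3 cuts → 4 fragments:
  1–40 → 40 bp
  41–59 → 19 bp
  60–102 → 43 bp
  103–115 → 13 bp
Sorted largest to smallest: 43, 40, 19, 13 bp.

43, 40, 19, 13 bp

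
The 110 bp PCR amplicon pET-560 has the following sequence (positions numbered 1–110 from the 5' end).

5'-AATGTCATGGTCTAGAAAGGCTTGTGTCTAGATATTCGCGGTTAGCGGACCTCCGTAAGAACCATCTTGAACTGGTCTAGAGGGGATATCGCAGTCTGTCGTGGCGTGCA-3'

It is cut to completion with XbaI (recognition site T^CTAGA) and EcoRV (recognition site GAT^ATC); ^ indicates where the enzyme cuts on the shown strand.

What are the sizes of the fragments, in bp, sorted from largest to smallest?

XbaI sites (TCTAGA) start at positions 11, 27, 76.
XbaI cuts after the first base of each site, so after positions 11, 27, 76.
The EcoRV site (GATATC) starts at position 85.
EcoRV cuts after base 3 of each site, so after position 87.
Combined cut positions: 11, 27, 76, 87.
Linear molecule, 4 cuts → 5 fragments:
  1–11 → 11 bp
  12–27 → 16 bp
  28–76 → 49 bp
  77–87 → 11 bp
  88–110 → 23 bp
Sorted largest to smallest: 49, 23, 16, 11, 11 bp.

49, 23, 16, 11, 11 bp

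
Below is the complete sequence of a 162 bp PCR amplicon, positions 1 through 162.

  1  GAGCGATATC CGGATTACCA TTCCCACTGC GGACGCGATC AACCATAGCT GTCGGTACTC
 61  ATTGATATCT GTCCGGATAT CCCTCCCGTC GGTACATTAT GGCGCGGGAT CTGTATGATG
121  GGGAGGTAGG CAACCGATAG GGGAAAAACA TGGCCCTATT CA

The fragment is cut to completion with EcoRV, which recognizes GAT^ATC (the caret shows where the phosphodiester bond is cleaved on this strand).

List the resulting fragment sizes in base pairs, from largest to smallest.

84, 59, 12, 7 bp

EcoRV sites (GATATC) start at positions 5, 64, 76.
EcoRV cuts after base 3 of each site, so after positions 7, 66, 78.
Linear molecule, 3 cuts → 4 fragments:
  1–7 → 7 bp
  8–66 → 59 bp
  67–78 → 12 bp
  79–162 → 84 bp
Sorted largest to smallest: 84, 59, 12, 7 bp.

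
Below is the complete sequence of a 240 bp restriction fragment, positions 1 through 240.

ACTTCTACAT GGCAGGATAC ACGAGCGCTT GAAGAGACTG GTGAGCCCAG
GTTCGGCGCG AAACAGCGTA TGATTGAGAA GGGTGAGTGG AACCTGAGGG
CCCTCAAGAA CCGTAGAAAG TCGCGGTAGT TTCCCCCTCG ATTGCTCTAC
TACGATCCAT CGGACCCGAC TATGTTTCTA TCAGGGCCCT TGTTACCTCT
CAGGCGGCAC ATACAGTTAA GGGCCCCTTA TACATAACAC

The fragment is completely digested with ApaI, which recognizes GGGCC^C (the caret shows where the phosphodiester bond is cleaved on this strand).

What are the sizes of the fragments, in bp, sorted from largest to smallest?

102, 86, 37, 15 bp

ApaI sites (GGGCCC) start at positions 98, 184, 221.
ApaI cuts after base 5 of each site (before the last base), so after positions 102, 188, 225.
Linear molecule, 3 cuts → 4 fragments:
  1–102 → 102 bp
  103–188 → 86 bp
  189–225 → 37 bp
  226–240 → 15 bp
Sorted largest to smallest: 102, 86, 37, 15 bp.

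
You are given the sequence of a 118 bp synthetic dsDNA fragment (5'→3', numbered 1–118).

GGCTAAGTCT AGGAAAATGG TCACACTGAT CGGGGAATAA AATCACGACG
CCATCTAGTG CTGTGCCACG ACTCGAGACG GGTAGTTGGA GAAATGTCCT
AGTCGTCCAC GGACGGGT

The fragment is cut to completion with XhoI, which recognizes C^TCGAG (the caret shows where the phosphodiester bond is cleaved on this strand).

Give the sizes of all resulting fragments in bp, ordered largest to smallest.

The XhoI site (CTCGAG) starts at position 72.
XhoI cuts after the first base of each site, so after position 72.
Linear molecule, 1 cut → 2 fragments:
  1–72 → 72 bp
  73–118 → 46 bp
Sorted largest to smallest: 72, 46 bp.

72, 46 bp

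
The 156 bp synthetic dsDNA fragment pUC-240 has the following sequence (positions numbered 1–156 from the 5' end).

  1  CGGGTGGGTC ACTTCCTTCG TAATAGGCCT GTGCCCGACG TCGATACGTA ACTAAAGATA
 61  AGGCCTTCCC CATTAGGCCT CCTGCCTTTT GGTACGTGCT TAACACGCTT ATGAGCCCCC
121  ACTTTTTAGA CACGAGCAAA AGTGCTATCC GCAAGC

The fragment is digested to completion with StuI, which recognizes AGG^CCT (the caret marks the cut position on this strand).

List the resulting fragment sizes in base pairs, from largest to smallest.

79, 36, 27, 14 bp

StuI sites (AGGCCT) start at positions 25, 61, 75.
StuI cuts after base 3 of each site, so after positions 27, 63, 77.
Linear molecule, 3 cuts → 4 fragments:
  1–27 → 27 bp
  28–63 → 36 bp
  64–77 → 14 bp
  78–156 → 79 bp
Sorted largest to smallest: 79, 36, 27, 14 bp.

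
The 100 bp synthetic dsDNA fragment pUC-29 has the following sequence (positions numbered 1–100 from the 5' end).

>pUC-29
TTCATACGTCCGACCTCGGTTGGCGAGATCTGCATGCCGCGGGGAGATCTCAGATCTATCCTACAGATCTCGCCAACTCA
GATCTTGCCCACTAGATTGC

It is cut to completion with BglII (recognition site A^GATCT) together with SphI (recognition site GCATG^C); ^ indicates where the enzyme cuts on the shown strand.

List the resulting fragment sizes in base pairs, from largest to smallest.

26, 20, 15, 13, 10, 9, 7 bp

BglII sites (AGATCT) start at positions 26, 45, 52, 65, 80.
BglII cuts after the first base of each site, so after positions 26, 45, 52, 65, 80.
The SphI site (GCATGC) starts at position 32.
SphI cuts after base 5 of each site (before the last base), so after position 36.
Combined cut positions: 26, 36, 45, 52, 65, 80.
Linear molecule, 6 cuts → 7 fragments:
  1–26 → 26 bp
  27–36 → 10 bp
  37–45 → 9 bp
  46–52 → 7 bp
  53–65 → 13 bp
  66–80 → 15 bp
  81–100 → 20 bp
Sorted largest to smallest: 26, 20, 15, 13, 10, 9, 7 bp.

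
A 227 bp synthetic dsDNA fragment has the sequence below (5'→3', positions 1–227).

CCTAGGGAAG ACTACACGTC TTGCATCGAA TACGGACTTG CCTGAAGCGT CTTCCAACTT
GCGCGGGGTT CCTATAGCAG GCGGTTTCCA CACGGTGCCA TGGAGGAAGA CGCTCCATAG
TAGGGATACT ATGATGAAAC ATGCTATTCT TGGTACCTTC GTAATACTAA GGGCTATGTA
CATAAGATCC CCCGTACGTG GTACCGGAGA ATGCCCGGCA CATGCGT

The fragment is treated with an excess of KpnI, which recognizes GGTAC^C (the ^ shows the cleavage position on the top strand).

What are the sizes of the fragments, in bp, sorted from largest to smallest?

KpnI sites (GGTACC) start at positions 152, 200.
KpnI cuts after base 5 of each site (before the last base), so after positions 156, 204.
Linear molecule, 2 cuts → 3 fragments:
  1–156 → 156 bp
  157–204 → 48 bp
  205–227 → 23 bp
Sorted largest to smallest: 156, 48, 23 bp.

156, 48, 23 bp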